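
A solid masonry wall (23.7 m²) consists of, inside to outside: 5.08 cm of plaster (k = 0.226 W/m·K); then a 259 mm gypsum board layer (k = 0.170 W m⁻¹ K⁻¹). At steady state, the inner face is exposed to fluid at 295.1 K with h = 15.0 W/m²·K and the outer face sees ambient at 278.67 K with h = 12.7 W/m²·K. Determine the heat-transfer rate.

Treat each layer as a resistance in series:
  R_conv,in = 1/(hA) = 1/(15.0·23.7) = 0.002813 K/W
  R_plaster = L/(kA) = 0.0508/(0.226·23.7) = 0.009484 K/W
  R_gypsum board = L/(kA) = 0.259/(0.170·23.7) = 0.06428 K/W
  R_conv,out = 1/(hA) = 1/(12.7·23.7) = 0.003322 K/W
ΣR = 0.002813 + 0.009484 + 0.06428 + 0.003322 = 0.07990 K/W
Q = ΔT/ΣR = (295.1 K − 278.67 K)/0.07990 = 206 W

Q = 206 W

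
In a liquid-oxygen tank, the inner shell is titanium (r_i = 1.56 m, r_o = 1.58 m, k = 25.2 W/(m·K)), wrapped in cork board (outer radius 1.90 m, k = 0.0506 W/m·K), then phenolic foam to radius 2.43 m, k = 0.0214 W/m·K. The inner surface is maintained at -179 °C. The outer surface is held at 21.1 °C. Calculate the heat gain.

Q = 337 W

Series thermal resistances, inner to outer:
  R_titanium = (1/1.56 − 1/1.58)/(4πk) = 0.008114/(4π·25.2) = 2.562×10^-5 K/W
  R_cork board = (1/1.58 − 1/1.90)/(4πk) = 0.1066/(4π·0.0506) = 0.1676 K/W
  R_phenolic foam = (1/1.90 − 1/2.43)/(4πk) = 0.1148/(4π·0.0214) = 0.4269 K/W
ΣR = 2.562×10^-5 + 0.1676 + 0.4269 = 0.5945 K/W
Q = ΔT/ΣR = (-179 °C − 21.1 °C)/0.5945 = -337 W
(Negative Q ⇒ heat flows inward; heat gain = 337 W.)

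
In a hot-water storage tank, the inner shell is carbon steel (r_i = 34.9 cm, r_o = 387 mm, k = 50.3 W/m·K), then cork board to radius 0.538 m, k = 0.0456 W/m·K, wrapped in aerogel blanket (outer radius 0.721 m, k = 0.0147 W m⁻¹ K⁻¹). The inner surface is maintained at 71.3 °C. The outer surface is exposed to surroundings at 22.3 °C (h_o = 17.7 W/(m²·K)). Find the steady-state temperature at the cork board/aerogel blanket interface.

Treat each layer as a resistance in series:
  R_carbon steel = (1/0.349 − 1/0.387)/(4πk) = 0.2814/(4π·50.3) = 4.451×10^-4 K/W
  R_cork board = (1/0.387 − 1/0.538)/(4πk) = 0.7252/(4π·0.0456) = 1.266 K/W
  R_aerogel blanket = (1/0.538 − 1/0.721)/(4πk) = 0.4718/(4π·0.0147) = 2.554 K/W
  R_conv,out = 1/(4πr²h) = 1/(4π·0.721²·17.7) = 0.008649 K/W
ΣR = 4.451×10^-4 + 1.266 + 2.554 + 0.008649 = 3.829 K/W
Q = ΔT/ΣR = (71.3 °C − 22.3 °C)/3.829 = 12.80 W
From the inner boundary to the cork board/aerogel blanket interface, ΣR_partial = 1.266 K/W.
T_interface = T_in − Q·ΣR_partial = 71.3 °C − (12.80)(1.266) = 55.1 °C

T = 55.1 °C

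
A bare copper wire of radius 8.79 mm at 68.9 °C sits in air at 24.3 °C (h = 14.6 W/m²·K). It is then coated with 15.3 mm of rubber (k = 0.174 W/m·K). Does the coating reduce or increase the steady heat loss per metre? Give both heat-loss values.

reduces: 36.0 → 32.4 W/m

Critical radius for a cylinder: r_cr = k/h = 0.0119 m = 1.19 cm.
Outer radius after coating: r₂ = 0.00879 + 0.0153 = 0.02409 m.
r₁ < r_cr < r₂: heat loss rises to a maximum at r_cr then falls. Whether the coating helps depends on whether Q(r₂) has dropped back below Q(r₁).
Bare: R = 1/(2πr₁h) = 1.240 m·K/W; Q = 44.6/1.240 = 36.0 W/m.
Coated: R = R_cond + R_conv = 1.375 m·K/W; Q = 44.6/1.375 = 32.4 W/m.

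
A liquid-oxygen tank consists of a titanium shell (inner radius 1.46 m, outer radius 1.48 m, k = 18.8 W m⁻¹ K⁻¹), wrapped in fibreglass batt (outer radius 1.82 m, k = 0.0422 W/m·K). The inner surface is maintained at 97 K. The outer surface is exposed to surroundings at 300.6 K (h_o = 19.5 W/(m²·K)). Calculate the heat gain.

Q = 851 W

Treat each layer as a resistance in series:
  R_titanium = (1/1.46 − 1/1.48)/(4πk) = 0.009256/(4π·18.8) = 3.918×10^-5 K/W
  R_fibreglass batt = (1/1.48 − 1/1.82)/(4πk) = 0.1262/(4π·0.0422) = 0.2380 K/W
  R_conv,out = 1/(4πr²h) = 1/(4π·1.82²·19.5) = 0.001232 K/W
ΣR = 3.918×10^-5 + 0.2380 + 0.001232 = 0.2393 K/W
Q = ΔT/ΣR = (97 K − 300.6 K)/0.2393 = -851 W
(Negative Q ⇒ heat flows inward; heat gain = 851 W.)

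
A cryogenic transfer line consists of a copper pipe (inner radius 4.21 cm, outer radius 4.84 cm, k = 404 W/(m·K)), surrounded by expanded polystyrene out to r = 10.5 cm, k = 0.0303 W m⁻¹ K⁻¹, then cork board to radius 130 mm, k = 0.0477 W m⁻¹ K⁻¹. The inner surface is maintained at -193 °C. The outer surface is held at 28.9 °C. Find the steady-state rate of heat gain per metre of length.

Series thermal resistances, inner to outer:
  R'_copper = ln(0.0484/0.0421)/(2πk) = 0.1395/(2π·404) = 5.494×10^-5 m·K/W
  R'_expanded polystyrene = ln(0.105/0.0484)/(2πk) = 0.7745/(2π·0.0303) = 4.068 m·K/W
  R'_cork board = ln(0.130/0.105)/(2πk) = 0.2136/(2π·0.0477) = 0.7126 m·K/W
ΣR = 5.494×10^-5 + 4.068 + 0.7126 = 4.781 m·K/W
Q' = ΔT/ΣR = (-193 °C − 28.9 °C)/4.781 = -46.4 W/m
(Negative Q' ⇒ heat flows inward; heat gain = 46.4 W/m.)

Q' = 46.4 W/m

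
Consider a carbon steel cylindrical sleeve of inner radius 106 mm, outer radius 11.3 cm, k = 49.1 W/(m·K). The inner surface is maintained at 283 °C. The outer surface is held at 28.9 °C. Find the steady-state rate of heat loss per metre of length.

Q' = 2πk·ΔT/ln(r₂/r₁) = 2π × 49.1 × 254.1 / ln(0.113/0.106) = 1.23×10^6 W/m

Q' = 1.23×10^6 W/m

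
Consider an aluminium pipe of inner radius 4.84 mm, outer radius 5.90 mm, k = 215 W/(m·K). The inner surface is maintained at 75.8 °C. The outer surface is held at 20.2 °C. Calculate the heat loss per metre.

Q' = 2πk·ΔT/ln(r₂/r₁) = 2π × 215 × 55.6 / ln(0.00590/0.00484) = 3.79×10^5 W/m

Q' = 3.79×10^5 W/m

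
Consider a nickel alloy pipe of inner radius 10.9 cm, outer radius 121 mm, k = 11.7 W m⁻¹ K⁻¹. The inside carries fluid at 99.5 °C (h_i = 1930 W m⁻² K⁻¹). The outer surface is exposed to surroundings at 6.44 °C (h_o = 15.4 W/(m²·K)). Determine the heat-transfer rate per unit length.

Series thermal resistances, inner to outer:
  R'_conv,in = 1/(2πr h) = 1/(2π·0.109·1930) = 7.565×10^-4 m·K/W
  R'_nickel alloy = ln(0.121/0.109)/(2πk) = 0.1044/(2π·11.7) = 0.001421 m·K/W
  R'_conv,out = 1/(2πr h) = 1/(2π·0.121·15.4) = 0.08541 m·K/W
ΣR = 7.565×10^-4 + 0.001421 + 0.08541 = 0.08759 m·K/W
Q' = ΔT/ΣR = (99.5 °C − 6.44 °C)/0.08759 = 1060 W/m

Q' = 1060 W/m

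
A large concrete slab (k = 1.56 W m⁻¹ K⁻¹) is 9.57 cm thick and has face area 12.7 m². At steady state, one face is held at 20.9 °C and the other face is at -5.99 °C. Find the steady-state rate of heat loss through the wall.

Q = 5.57 kW

Q = kA·ΔT/L = 1.56 × 12.7 × |20.9 °C − -5.99 °C| / 0.0957 = 5570 W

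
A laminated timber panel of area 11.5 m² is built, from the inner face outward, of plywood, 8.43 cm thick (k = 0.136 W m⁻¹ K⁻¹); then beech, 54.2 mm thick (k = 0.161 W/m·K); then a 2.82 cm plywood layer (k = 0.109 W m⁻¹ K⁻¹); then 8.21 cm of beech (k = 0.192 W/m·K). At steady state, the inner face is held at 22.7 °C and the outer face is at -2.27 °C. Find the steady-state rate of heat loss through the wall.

Treat each layer as a resistance in series:
  R_plywood = L/(kA) = 0.0843/(0.136·11.5) = 0.05390 K/W
  R_beech = L/(kA) = 0.0542/(0.161·11.5) = 0.02927 K/W
  R_plywood = L/(kA) = 0.0282/(0.109·11.5) = 0.02250 K/W
  R_beech = L/(kA) = 0.0821/(0.192·11.5) = 0.03718 K/W
ΣR = 0.05390 + 0.02927 + 0.02250 + 0.03718 = 0.1429 K/W
Q = ΔT/ΣR = (22.7 °C − -2.27 °C)/0.1429 = 175 W

Q = 175 W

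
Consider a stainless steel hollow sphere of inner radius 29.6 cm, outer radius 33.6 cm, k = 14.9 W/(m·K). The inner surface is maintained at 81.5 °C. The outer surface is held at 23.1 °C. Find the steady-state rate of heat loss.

Q = 27200 W

Q = 4πk·ΔT/(1/r₁ − 1/r₂) = 4π × 14.9 × 58.4 / (1/0.296 − 1/0.336) = 27200 W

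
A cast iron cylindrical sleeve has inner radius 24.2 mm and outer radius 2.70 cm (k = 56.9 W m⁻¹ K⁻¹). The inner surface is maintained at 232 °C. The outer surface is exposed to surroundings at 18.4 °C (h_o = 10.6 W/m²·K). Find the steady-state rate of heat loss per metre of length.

Q' = 384 W/m

Resistance network (inner→outer):
  R'_cast iron = ln(0.0270/0.0242)/(2πk) = 0.1095/(2π·56.9) = 3.062×10^-4 m·K/W
  R'_conv,out = 1/(2πr h) = 1/(2π·0.0270·10.6) = 0.5561 m·K/W
ΣR = 3.062×10^-4 + 0.5561 = 0.5564 m·K/W
Q' = ΔT/ΣR = (232 °C − 18.4 °C)/0.5564 = 384 W/m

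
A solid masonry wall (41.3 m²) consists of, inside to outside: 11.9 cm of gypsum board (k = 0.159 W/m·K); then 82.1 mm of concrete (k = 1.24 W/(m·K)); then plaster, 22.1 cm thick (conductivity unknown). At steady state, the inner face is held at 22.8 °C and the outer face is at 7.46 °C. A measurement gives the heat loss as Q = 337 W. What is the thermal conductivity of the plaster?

ΣR = ΔT/Q = |22.8 − 7.46|/337 = 0.04552 K/W
Known resistances:
  R_gypsum board = L/(kA) = 0.119/(0.159·41.3) = 0.01812 K/W
  R_concrete = L/(kA) = 0.0821/(1.24·41.3) = 0.001603 K/W
R_plaster = ΣR − ΣR_known = 0.04552 − 0.01972 = 0.02580 K/W
L/(kA) = 0.02580 ⇒ k = 0.221/(0.02580·41.3) = 0.207 W/m·K

k = 0.207 W/m·K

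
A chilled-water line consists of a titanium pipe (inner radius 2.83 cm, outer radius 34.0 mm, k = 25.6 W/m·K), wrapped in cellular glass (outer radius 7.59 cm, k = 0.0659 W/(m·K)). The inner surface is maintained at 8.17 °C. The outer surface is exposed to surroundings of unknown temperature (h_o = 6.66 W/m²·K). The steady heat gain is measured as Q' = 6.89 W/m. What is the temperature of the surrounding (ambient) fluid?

Series resistances:
  R'_titanium = ln(0.0340/0.0283)/(2πk) = 0.1835/(2π·25.6) = 0.001141 m·K/W
  R'_cellular glass = ln(0.0759/0.0340)/(2πk) = 0.8031/(2π·0.0659) = 1.939 m·K/W
  R'_conv,out = 1/(2πr h) = 1/(2π·0.0759·6.66) = 0.3149 m·K/W
ΣR = 2.255 m·K/W
ΔT = Q'·ΣR = 6.89 × 2.255 = 15.54 K
Heat flows inward, so T_out = T_in + ΔT = 8.17 + 15.54 = 23.7 °C

T_out = 23.7 °C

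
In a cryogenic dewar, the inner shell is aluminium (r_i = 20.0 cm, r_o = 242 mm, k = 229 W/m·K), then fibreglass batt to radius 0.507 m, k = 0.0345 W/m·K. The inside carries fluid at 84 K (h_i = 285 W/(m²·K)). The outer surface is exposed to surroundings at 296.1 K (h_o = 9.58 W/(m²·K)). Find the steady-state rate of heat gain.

Resistance network (inner→outer):
  R_conv,in = 1/(4πr²h) = 1/(4π·0.200²·285) = 0.006980 K/W
  R_aluminium = (1/0.200 − 1/0.242)/(4πk) = 0.8678/(4π·229) = 3.015×10^-4 K/W
  R_fibreglass batt = (1/0.242 − 1/0.507)/(4πk) = 2.160/(4π·0.0345) = 4.982 K/W
  R_conv,out = 1/(4πr²h) = 1/(4π·0.507²·9.58) = 0.03232 K/W
ΣR = 0.006980 + 3.015×10^-4 + 4.982 + 0.03232 = 5.022 K/W
Q = ΔT/ΣR = (84 K − 296.1 K)/5.022 = -42.2 W
(Negative Q ⇒ heat flows inward; heat gain = 42.2 W.)

Q = 42.2 W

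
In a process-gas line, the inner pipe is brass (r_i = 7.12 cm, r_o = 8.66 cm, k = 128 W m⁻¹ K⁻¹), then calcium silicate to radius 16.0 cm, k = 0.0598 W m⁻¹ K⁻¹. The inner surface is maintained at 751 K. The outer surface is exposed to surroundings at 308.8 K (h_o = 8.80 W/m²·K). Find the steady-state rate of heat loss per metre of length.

Treat each layer as a resistance in series:
  R'_brass = ln(0.0866/0.0712)/(2πk) = 0.1958/(2π·128) = 2.435×10^-4 m·K/W
  R'_calcium silicate = ln(0.160/0.0866)/(2πk) = 0.6139/(2π·0.0598) = 1.634 m·K/W
  R'_conv,out = 1/(2πr h) = 1/(2π·0.160·8.80) = 0.1130 m·K/W
ΣR = 2.435×10^-4 + 1.634 + 0.1130 = 1.747 m·K/W
Q' = ΔT/ΣR = (751 K − 308.8 K)/1.747 = 253 W/m

Q' = 253 W/m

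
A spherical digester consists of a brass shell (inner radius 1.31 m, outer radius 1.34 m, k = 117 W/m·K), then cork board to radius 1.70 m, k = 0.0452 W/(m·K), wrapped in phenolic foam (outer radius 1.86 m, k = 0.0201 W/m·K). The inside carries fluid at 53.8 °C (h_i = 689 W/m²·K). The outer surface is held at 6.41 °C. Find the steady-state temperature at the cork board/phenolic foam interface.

Treat each layer as a resistance in series:
  R_conv,in = 1/(4πr²h) = 1/(4π·1.31²·689) = 6.730×10^-5 K/W
  R_brass = (1/1.31 − 1/1.34)/(4πk) = 0.01709/(4π·117) = 1.162×10^-5 K/W
  R_cork board = (1/1.34 − 1/1.70)/(4πk) = 0.1580/(4π·0.0452) = 0.2782 K/W
  R_phenolic foam = (1/1.70 − 1/1.86)/(4πk) = 0.05060/(4π·0.0201) = 0.2003 K/W
ΣR = 6.730×10^-5 + 1.162×10^-5 + 0.2782 + 0.2003 = 0.4786 K/W
Q = ΔT/ΣR = (53.8 °C − 6.41 °C)/0.4786 = 99.02 W
From the inner boundary to the cork board/phenolic foam interface, ΣR_partial = 0.2783 K/W.
T_interface = T_in − Q·ΣR_partial = 53.8 °C − (99.02)(0.2783) = 26.2 °C

T = 26.2 °C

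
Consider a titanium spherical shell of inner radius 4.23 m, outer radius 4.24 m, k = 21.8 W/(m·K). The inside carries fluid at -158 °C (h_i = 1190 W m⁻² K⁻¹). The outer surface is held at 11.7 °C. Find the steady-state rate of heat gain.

Q = 2.94×10^7 W

Series thermal resistances, inner to outer:
  R_conv,in = 1/(4πr²h) = 1/(4π·4.23²·1190) = 3.737×10^-6 K/W
  R_titanium = (1/4.23 − 1/4.24)/(4πk) = 5.576×10^-4/(4π·21.8) = 2.035×10^-6 K/W
ΣR = 3.737×10^-6 + 2.035×10^-6 = 5.772×10^-6 K/W
Q = ΔT/ΣR = (-158 °C − 11.7 °C)/5.772×10^-6 = -2.94×10^7 W
(Negative Q ⇒ heat flows inward; heat gain = 2.94×10^7 W.)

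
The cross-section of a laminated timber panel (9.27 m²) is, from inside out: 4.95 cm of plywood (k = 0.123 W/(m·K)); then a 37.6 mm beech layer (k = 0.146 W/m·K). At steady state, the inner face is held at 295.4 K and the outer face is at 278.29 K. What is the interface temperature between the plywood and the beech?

T = 285.0 K

Series thermal resistances, inner to outer:
  R_plywood = L/(kA) = 0.0495/(0.123·9.27) = 0.04341 K/W
  R_beech = L/(kA) = 0.0376/(0.146·9.27) = 0.02778 K/W
ΣR = 0.04341 + 0.02778 = 0.07119 K/W
Q = ΔT/ΣR = (295.4 K − 278.29 K)/0.07119 = 240.3 W
From the inner boundary to the plywood/beech interface, ΣR_partial = 0.04341 K/W.
T_interface = T_in − Q·ΣR_partial = 295.4 K − (240.3)(0.04341) = 285.0 K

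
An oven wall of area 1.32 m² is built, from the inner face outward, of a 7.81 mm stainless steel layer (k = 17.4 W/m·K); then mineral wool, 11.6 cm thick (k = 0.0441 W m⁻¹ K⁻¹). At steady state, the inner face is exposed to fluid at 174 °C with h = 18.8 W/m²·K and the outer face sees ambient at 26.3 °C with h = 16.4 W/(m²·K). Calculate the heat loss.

Q = 71.0 W

Treat each layer as a resistance in series:
  R_conv,in = 1/(hA) = 1/(18.8·1.32) = 0.04030 K/W
  R_stainless steel = L/(kA) = 0.00781/(17.4·1.32) = 3.400×10^-4 K/W
  R_mineral wool = L/(kA) = 0.116/(0.0441·1.32) = 1.993 K/W
  R_conv,out = 1/(hA) = 1/(16.4·1.32) = 0.04619 K/W
ΣR = 0.04030 + 3.400×10^-4 + 1.993 + 0.04619 = 2.080 K/W
Q = ΔT/ΣR = (174 °C − 26.3 °C)/2.080 = 71.0 W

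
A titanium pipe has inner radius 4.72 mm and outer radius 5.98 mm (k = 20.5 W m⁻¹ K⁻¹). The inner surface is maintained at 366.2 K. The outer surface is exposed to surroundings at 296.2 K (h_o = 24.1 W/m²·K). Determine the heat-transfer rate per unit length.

Series thermal resistances, inner to outer:
  R'_titanium = ln(0.00598/0.00472)/(2πk) = 0.2366/(2π·20.5) = 0.001837 m·K/W
  R'_conv,out = 1/(2πr h) = 1/(2π·0.00598·24.1) = 1.104 m·K/W
ΣR = 0.001837 + 1.104 = 1.106 m·K/W
Q' = ΔT/ΣR = (366.2 K − 296.2 K)/1.106 = 63.3 W/m

Q' = 63.3 W/m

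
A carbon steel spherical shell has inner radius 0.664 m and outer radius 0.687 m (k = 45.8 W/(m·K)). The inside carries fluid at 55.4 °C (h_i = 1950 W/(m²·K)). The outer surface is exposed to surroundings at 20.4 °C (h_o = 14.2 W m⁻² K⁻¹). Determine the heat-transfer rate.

Resistance network (inner→outer):
  R_conv,in = 1/(4πr²h) = 1/(4π·0.664²·1950) = 9.256×10^-5 K/W
  R_carbon steel = (1/0.664 − 1/0.687)/(4πk) = 0.05042/(4π·45.8) = 8.760×10^-5 K/W
  R_conv,out = 1/(4πr²h) = 1/(4π·0.687²·14.2) = 0.01187 K/W
ΣR = 9.256×10^-5 + 8.760×10^-5 + 0.01187 = 0.01205 K/W
Q = ΔT/ΣR = (55.4 °C − 20.4 °C)/0.01205 = 2900 W

Q = 2.90 kW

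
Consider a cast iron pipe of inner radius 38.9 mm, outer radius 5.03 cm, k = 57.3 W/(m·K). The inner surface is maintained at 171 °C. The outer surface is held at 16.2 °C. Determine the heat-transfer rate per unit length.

Q' = 2.17×10^5 W/m

Q' = 2πk·ΔT/ln(r₂/r₁) = 2π × 57.3 × 154.8 / ln(0.0503/0.0389) = 2.17×10^5 W/m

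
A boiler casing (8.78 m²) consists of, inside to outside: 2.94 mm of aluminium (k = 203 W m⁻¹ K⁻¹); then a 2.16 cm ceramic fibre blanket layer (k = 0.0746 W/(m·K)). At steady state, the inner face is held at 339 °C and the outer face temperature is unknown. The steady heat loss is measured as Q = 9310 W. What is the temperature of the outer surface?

Sum the resistances:
  R_aluminium = L/(kA) = 0.00294/(203·8.78) = 1.650×10^-6 K/W
  R_ceramic fibre blanket = L/(kA) = 0.0216/(0.0746·8.78) = 0.03298 K/W
ΣR = 0.03298 K/W
ΔT = Q·ΣR = 9310 × 0.03298 = 307.0 K
Heat flows outward, so T_out = T_in − ΔT = 339 − 307.0 = 32.0 °C

T_out = 32.0 °C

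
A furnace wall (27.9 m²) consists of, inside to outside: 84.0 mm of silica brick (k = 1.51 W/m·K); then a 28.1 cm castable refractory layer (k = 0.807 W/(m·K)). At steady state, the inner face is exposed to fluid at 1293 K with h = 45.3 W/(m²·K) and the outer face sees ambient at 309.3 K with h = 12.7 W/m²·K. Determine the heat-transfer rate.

Resistance network (inner→outer):
  R_conv,in = 1/(hA) = 1/(45.3·27.9) = 7.912×10^-4 K/W
  R_silica brick = L/(kA) = 0.0840/(1.51·27.9) = 0.001994 K/W
  R_castable refractory = L/(kA) = 0.281/(0.807·27.9) = 0.01248 K/W
  R_conv,out = 1/(hA) = 1/(12.7·27.9) = 0.002822 K/W
ΣR = 7.912×10^-4 + 0.001994 + 0.01248 + 0.002822 = 0.01809 K/W
Q = ΔT/ΣR = (1293 K − 309.3 K)/0.01809 = 54400 W

Q = 54.4 kW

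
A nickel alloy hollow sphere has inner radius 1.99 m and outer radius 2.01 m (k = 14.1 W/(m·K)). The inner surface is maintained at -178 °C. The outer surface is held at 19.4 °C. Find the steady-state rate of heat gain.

Q = 7.00×10^6 W

Q = 4πk·ΔT/(1/r₁ − 1/r₂) = 4π × 14.1 × 197.4 / (1/1.99 − 1/2.01) = 7.00×10^6 W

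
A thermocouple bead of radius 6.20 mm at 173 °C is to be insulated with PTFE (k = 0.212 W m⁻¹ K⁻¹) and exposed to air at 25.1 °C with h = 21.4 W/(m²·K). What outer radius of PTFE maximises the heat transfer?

r_cr = 1.98 cm

For a sphere, r_cr = 2k_ins/h = 2·0.212/21.4 = 0.0198 m = 1.98 cm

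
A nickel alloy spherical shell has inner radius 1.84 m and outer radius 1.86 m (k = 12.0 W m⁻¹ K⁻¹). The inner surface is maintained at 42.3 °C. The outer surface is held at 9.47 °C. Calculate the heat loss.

Q = 847 kW

Q = 4πk·ΔT/(1/r₁ − 1/r₂) = 4π × 12.0 × 32.83 / (1/1.84 − 1/1.86) = 8.47×10^5 W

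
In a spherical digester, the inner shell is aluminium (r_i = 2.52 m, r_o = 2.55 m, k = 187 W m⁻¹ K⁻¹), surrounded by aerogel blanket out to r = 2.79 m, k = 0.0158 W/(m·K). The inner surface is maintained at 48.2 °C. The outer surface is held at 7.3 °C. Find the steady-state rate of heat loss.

Treat each layer as a resistance in series:
  R_aluminium = (1/2.52 − 1/2.55)/(4πk) = 0.004669/(4π·187) = 1.987×10^-6 K/W
  R_aerogel blanket = (1/2.55 − 1/2.79)/(4πk) = 0.03373/(4π·0.0158) = 0.1699 K/W
ΣR = 1.987×10^-6 + 0.1699 = 0.1699 K/W
Q = ΔT/ΣR = (48.2 °C − 7.3 °C)/0.1699 = 241 W

Q = 241 W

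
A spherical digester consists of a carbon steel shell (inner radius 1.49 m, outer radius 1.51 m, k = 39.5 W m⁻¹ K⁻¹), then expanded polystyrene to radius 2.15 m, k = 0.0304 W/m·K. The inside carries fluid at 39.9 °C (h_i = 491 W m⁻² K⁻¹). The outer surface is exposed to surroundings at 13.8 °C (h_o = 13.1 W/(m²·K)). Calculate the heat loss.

Q = 50.4 W

Resistance network (inner→outer):
  R_conv,in = 1/(4πr²h) = 1/(4π·1.49²·491) = 7.300×10^-5 K/W
  R_carbon steel = (1/1.49 − 1/1.51)/(4πk) = 0.008889/(4π·39.5) = 1.791×10^-5 K/W
  R_expanded polystyrene = (1/1.51 − 1/2.15)/(4πk) = 0.1971/(4π·0.0304) = 0.5160 K/W
  R_conv,out = 1/(4πr²h) = 1/(4π·2.15²·13.1) = 0.001314 K/W
ΣR = 7.300×10^-5 + 1.791×10^-5 + 0.5160 + 0.001314 = 0.5174 K/W
Q = ΔT/ΣR = (39.9 °C − 13.8 °C)/0.5174 = 50.4 W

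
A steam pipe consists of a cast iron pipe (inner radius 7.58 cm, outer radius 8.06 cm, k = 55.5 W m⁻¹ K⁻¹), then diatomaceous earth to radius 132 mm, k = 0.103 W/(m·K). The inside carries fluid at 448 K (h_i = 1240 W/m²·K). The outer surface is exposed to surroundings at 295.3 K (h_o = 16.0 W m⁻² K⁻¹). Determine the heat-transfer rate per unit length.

Q' = 182 W/m

Series thermal resistances, inner to outer:
  R'_conv,in = 1/(2πr h) = 1/(2π·0.0758·1240) = 0.001693 m·K/W
  R'_cast iron = ln(0.0806/0.0758)/(2πk) = 0.06140/(2π·55.5) = 1.761×10^-4 m·K/W
  R'_diatomaceous earth = ln(0.132/0.0806)/(2πk) = 0.4933/(2π·0.103) = 0.7622 m·K/W
  R'_conv,out = 1/(2πr h) = 1/(2π·0.132·16.0) = 0.07536 m·K/W
ΣR = 0.001693 + 1.761×10^-4 + 0.7622 + 0.07536 = 0.8394 m·K/W
Q' = ΔT/ΣR = (448 K − 295.3 K)/0.8394 = 182 W/m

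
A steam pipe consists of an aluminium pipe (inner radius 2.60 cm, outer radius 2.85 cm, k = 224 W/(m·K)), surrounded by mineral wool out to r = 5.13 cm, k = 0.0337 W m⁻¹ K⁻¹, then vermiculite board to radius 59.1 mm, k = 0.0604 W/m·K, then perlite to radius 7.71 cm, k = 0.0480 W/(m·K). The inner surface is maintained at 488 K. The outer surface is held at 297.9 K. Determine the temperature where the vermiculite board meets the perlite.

Resistance network (inner→outer):
  R'_aluminium = ln(0.0285/0.0260)/(2πk) = 0.09181/(2π·224) = 6.523×10^-5 m·K/W
  R'_mineral wool = ln(0.0513/0.0285)/(2πk) = 0.5878/(2π·0.0337) = 2.776 m·K/W
  R'_vermiculite board = ln(0.0591/0.0513)/(2πk) = 0.1415/(2π·0.0604) = 0.3730 m·K/W
  R'_perlite = ln(0.0771/0.0591)/(2πk) = 0.2659/(2π·0.0480) = 0.8816 m·K/W
ΣR = 6.523×10^-5 + 2.776 + 0.3730 + 0.8816 = 4.031 m·K/W
Q' = ΔT/ΣR = (488 K − 297.9 K)/4.031 = 47.16 W/m
From the inner boundary to the vermiculite board/perlite interface, ΣR_partial = 3.149 m·K/W.
T_interface = T_in − Q'·ΣR_partial = 488 K − (47.16)(3.149) = 339.5 K

T = 339.5 K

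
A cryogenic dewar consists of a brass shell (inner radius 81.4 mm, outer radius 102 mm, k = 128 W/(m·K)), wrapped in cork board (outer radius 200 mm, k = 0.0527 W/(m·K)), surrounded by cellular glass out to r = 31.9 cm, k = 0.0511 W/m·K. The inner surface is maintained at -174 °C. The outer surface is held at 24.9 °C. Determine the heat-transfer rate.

Q = 19.6 W

Series thermal resistances, inner to outer:
  R_brass = (1/0.0814 − 1/0.102)/(4πk) = 2.481/(4π·128) = 0.001542 K/W
  R_cork board = (1/0.102 − 1/0.200)/(4πk) = 4.804/(4π·0.0527) = 7.254 K/W
  R_cellular glass = (1/0.200 − 1/0.319)/(4πk) = 1.865/(4π·0.0511) = 2.905 K/W
ΣR = 0.001542 + 7.254 + 2.905 = 10.16 K/W
Q = ΔT/ΣR = (-174 °C − 24.9 °C)/10.16 = -19.6 W
(Negative Q ⇒ heat flows inward; heat gain = 19.6 W.)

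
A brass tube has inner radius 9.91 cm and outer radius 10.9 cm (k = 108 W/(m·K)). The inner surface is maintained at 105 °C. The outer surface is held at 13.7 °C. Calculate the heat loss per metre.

Q' = 6.51×10^5 W/m

Q' = 2πk·ΔT/ln(r₂/r₁) = 2π × 108 × 91.3 / ln(0.109/0.0991) = 6.51×10^5 W/m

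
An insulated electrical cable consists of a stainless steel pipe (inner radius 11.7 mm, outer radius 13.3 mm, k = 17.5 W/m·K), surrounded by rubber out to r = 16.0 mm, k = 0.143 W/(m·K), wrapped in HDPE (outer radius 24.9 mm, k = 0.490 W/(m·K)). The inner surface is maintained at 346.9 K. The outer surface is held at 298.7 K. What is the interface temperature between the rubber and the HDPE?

Resistance network (inner→outer):
  R'_stainless steel = ln(0.0133/0.0117)/(2πk) = 0.1282/(2π·17.5) = 0.001166 m·K/W
  R'_rubber = ln(0.0160/0.0133)/(2πk) = 0.1848/(2π·0.143) = 0.2057 m·K/W
  R'_HDPE = ln(0.0249/0.0160)/(2πk) = 0.4423/(2π·0.490) = 0.1437 m·K/W
ΣR = 0.001166 + 0.2057 + 0.1437 = 0.3506 m·K/W
Q' = ΔT/ΣR = (346.9 K − 298.7 K)/0.3506 = 137.5 W/m
From the inner boundary to the rubber/HDPE interface, ΣR_partial = 0.2069 m·K/W.
T_interface = T_in − Q'·ΣR_partial = 346.9 K − (137.5)(0.2069) = 318.5 K

T = 318.5 K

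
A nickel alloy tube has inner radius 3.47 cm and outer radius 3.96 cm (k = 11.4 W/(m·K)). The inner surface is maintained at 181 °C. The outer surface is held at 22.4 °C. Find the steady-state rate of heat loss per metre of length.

Q' = 86.0 kW/m

Q' = 2πk·ΔT/ln(r₂/r₁) = 2π × 11.4 × 158.6 / ln(0.0396/0.0347) = 86000 W/m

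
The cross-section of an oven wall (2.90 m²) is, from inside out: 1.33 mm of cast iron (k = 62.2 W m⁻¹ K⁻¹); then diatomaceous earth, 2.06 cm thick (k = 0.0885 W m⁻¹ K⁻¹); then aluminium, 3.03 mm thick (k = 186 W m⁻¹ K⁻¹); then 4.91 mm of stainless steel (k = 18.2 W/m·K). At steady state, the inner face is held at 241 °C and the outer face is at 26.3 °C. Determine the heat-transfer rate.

Q = 2.67 kW

Treat each layer as a resistance in series:
  R_cast iron = L/(kA) = 0.00133/(62.2·2.90) = 7.373×10^-6 K/W
  R_diatomaceous earth = L/(kA) = 0.0206/(0.0885·2.90) = 0.08026 K/W
  R_aluminium = L/(kA) = 0.00303/(186·2.90) = 5.617×10^-6 K/W
  R_stainless steel = L/(kA) = 0.00491/(18.2·2.90) = 9.303×10^-5 K/W
ΣR = 7.373×10^-6 + 0.08026 + 5.617×10^-6 + 9.303×10^-5 = 0.08037 K/W
Q = ΔT/ΣR = (241 °C − 26.3 °C)/0.08037 = 2670 W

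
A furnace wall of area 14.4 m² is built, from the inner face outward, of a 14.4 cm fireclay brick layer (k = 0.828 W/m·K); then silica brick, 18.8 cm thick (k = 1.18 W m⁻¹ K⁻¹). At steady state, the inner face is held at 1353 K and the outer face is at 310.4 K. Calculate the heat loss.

Resistance network (inner→outer):
  R_fireclay brick = L/(kA) = 0.144/(0.828·14.4) = 0.01208 K/W
  R_silica brick = L/(kA) = 0.188/(1.18·14.4) = 0.01106 K/W
ΣR = 0.01208 + 0.01106 = 0.02314 K/W
Q = ΔT/ΣR = (1353 K − 310.4 K)/0.02314 = 45100 W

Q = 45100 W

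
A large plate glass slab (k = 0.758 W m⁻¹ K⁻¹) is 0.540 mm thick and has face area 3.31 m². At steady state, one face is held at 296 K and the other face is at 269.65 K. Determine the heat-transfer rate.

Q = kA·ΔT/L = 0.758 × 3.31 × |296 K − 269.65 K| / 5.40×10^-4 = 1.22×10^5 W

Q = 122 kW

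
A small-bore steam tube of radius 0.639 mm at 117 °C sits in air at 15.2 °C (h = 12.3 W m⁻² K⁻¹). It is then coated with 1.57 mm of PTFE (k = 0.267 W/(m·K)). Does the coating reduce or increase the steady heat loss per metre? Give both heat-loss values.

increases: 5.03 → 15.4 W/m

Critical radius for a cylinder: r_cr = k/h = 0.0217 m = 2.17 cm.
Outer radius after coating: r₂ = 6.39×10^-4 + 0.00157 = 0.002209 m.
Since r₁ < r_cr and r₂ ≤ r_cr, the coating moves toward the maximum at r_cr — heat loss rises.
Bare: R = 1/(2πr₁h) = 20.25 m·K/W; Q = 101.8/20.25 = 5.03 W/m.
Coated: R = R_cond + R_conv = 6.597 m·K/W; Q = 101.8/6.597 = 15.4 W/m.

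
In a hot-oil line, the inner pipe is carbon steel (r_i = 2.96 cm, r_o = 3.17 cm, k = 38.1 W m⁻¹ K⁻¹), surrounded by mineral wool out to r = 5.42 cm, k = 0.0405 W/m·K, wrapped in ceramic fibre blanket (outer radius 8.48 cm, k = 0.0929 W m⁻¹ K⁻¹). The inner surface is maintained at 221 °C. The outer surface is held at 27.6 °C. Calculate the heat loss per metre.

Q' = 67.3 W/m

Resistance network (inner→outer):
  R'_carbon steel = ln(0.0317/0.0296)/(2πk) = 0.06854/(2π·38.1) = 2.863×10^-4 m·K/W
  R'_mineral wool = ln(0.0542/0.0317)/(2πk) = 0.5364/(2π·0.0405) = 2.108 m·K/W
  R'_ceramic fibre blanket = ln(0.0848/0.0542)/(2πk) = 0.4476/(2π·0.0929) = 0.7668 m·K/W
ΣR = 2.863×10^-4 + 2.108 + 0.7668 = 2.875 m·K/W
Q' = ΔT/ΣR = (221 °C − 27.6 °C)/2.875 = 67.3 W/m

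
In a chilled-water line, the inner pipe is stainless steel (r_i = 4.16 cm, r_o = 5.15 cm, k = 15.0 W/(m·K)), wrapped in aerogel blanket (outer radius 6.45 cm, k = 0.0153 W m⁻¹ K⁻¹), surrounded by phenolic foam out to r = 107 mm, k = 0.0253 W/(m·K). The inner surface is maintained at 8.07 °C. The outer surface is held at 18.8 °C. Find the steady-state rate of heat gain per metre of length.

Q' = 1.94 W/m

Treat each layer as a resistance in series:
  R'_stainless steel = ln(0.0515/0.0416)/(2πk) = 0.2135/(2π·15.0) = 0.002265 m·K/W
  R'_aerogel blanket = ln(0.0645/0.0515)/(2πk) = 0.2251/(2π·0.0153) = 2.341 m·K/W
  R'_phenolic foam = ln(0.107/0.0645)/(2πk) = 0.5062/(2π·0.0253) = 3.184 m·K/W
ΣR = 0.002265 + 2.341 + 3.184 = 5.527 m·K/W
Q' = ΔT/ΣR = (8.07 °C − 18.8 °C)/5.527 = -1.94 W/m
(Negative Q' ⇒ heat flows inward; heat gain = 1.94 W/m.)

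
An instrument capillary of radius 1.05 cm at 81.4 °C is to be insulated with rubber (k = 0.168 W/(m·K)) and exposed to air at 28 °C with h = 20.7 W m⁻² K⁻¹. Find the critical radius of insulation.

For a cylinder, r_cr = k_ins/h = 0.168/20.7 = 0.00812 m = 0.812 cm

r_cr = 0.812 cm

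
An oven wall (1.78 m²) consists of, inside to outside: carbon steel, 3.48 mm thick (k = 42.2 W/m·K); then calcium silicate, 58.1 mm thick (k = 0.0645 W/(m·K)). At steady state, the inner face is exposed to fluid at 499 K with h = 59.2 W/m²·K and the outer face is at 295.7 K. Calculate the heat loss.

Treat each layer as a resistance in series:
  R_conv,in = 1/(hA) = 1/(59.2·1.78) = 0.009490 K/W
  R_carbon steel = L/(kA) = 0.00348/(42.2·1.78) = 4.633×10^-5 K/W
  R_calcium silicate = L/(kA) = 0.0581/(0.0645·1.78) = 0.5061 K/W
ΣR = 0.009490 + 4.633×10^-5 + 0.5061 = 0.5156 K/W
Q = ΔT/ΣR = (499 K − 295.7 K)/0.5156 = 394 W

Q = 394 W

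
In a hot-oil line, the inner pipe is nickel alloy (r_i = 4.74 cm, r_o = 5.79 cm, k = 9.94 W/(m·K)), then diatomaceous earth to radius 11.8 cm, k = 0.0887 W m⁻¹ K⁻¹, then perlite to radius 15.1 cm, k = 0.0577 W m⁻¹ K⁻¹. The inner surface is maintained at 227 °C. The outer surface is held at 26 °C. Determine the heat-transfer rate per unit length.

Q' = 103 W/m

Treat each layer as a resistance in series:
  R'_nickel alloy = ln(0.0579/0.0474)/(2πk) = 0.2001/(2π·9.94) = 0.003204 m·K/W
  R'_diatomaceous earth = ln(0.118/0.0579)/(2πk) = 0.7120/(2π·0.0887) = 1.277 m·K/W
  R'_perlite = ln(0.151/0.118)/(2πk) = 0.2466/(2π·0.0577) = 0.6802 m·K/W
ΣR = 0.003204 + 1.277 + 0.6802 = 1.960 m·K/W
Q' = ΔT/ΣR = (227 °C − 26 °C)/1.960 = 103 W/m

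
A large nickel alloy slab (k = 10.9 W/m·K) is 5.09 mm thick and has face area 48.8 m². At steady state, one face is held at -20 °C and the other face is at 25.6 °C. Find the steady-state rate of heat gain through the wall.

Q = kA·ΔT/L = 10.9 × 48.8 × |-20 °C − 25.6 °C| / 0.00509 = 4.77×10^6 W

Q = 4770 kW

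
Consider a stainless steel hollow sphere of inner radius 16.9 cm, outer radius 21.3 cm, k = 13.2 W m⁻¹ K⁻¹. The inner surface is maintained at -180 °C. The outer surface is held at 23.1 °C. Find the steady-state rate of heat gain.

Q = 4πk·ΔT/(1/r₁ − 1/r₂) = 4π × 13.2 × 203.1 / (1/0.169 − 1/0.213) = 27600 W

Q = 27.6 kW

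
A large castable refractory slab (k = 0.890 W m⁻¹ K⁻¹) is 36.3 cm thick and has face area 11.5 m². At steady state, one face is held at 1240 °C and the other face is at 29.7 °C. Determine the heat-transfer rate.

Q = 34.1 kW

Q = kA·ΔT/L = 0.890 × 11.5 × |1240 °C − 29.7 °C| / 0.363 = 34100 W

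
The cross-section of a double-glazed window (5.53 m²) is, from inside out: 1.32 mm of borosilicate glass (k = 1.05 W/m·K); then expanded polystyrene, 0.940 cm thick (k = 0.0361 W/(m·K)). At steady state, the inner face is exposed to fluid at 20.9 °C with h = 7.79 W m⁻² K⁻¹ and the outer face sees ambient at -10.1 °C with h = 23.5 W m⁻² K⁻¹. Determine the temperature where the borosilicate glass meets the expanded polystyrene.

T = 11.6 °C

Treat each layer as a resistance in series:
  R_conv,in = 1/(hA) = 1/(7.79·5.53) = 0.02321 K/W
  R_borosilicate glass = L/(kA) = 0.00132/(1.05·5.53) = 2.273×10^-4 K/W
  R_expanded polystyrene = L/(kA) = 0.00940/(0.0361·5.53) = 0.04709 K/W
  R_conv,out = 1/(hA) = 1/(23.5·5.53) = 0.007695 K/W
ΣR = 0.02321 + 2.273×10^-4 + 0.04709 + 0.007695 = 0.07822 K/W
Q = ΔT/ΣR = (20.9 °C − -10.1 °C)/0.07822 = 396.3 W
From the inner boundary to the borosilicate glass/expanded polystyrene interface, ΣR_partial = 0.02344 K/W.
T_interface = T_in − Q·ΣR_partial = 20.9 °C − (396.3)(0.02344) = 11.6 °C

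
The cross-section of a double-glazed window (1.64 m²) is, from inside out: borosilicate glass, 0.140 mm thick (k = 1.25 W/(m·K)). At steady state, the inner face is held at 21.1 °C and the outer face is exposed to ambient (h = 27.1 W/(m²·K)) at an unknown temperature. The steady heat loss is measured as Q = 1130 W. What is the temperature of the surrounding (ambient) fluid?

Sum the resistances:
  R_borosilicate glass = L/(kA) = 1.40×10^-4/(1.25·1.64) = 6.829×10^-5 K/W
  R_conv,out = 1/(hA) = 1/(27.1·1.64) = 0.02250 K/W
ΣR = 0.02257 K/W
ΔT = Q·ΣR = 1130 × 0.02257 = 25.50 K
Heat flows outward, so T_out = T_in − ΔT = 21.1 − 25.50 = -4.40 °C

T_out = -4.40 °C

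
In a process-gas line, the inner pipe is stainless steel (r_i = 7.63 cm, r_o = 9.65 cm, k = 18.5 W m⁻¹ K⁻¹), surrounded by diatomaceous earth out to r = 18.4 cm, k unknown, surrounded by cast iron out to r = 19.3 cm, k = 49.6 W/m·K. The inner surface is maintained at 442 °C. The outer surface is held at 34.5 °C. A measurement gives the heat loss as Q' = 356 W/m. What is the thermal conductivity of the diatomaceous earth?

ΣR = ΔT/Q' = |442 − 34.5|/356 = 1.145 m·K/W
Known resistances:
  R'_stainless steel = ln(0.0965/0.0763)/(2πk) = 0.2349/(2π·18.5) = 0.002021 m·K/W
  R'_cast iron = ln(0.193/0.184)/(2πk) = 0.04775/(2π·49.6) = 1.532×10^-4 m·K/W
R_diatomaceous earth = ΣR − ΣR_known = 1.145 − 0.002174 = 1.143 m·K/W
ln(r₂/r₁)/(2πk) = 1.143 ⇒ k = 0.6454/(2π·1.143) = 0.0899 W/m·K

k = 0.0899 W/m·K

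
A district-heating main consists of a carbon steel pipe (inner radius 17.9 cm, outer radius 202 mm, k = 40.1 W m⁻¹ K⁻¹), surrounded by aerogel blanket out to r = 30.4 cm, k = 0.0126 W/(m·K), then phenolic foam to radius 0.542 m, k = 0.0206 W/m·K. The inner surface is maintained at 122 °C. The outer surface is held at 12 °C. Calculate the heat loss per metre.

Q' = 11.4 W/m

Resistance network (inner→outer):
  R'_carbon steel = ln(0.202/0.179)/(2πk) = 0.1209/(2π·40.1) = 4.798×10^-4 m·K/W
  R'_aerogel blanket = ln(0.304/0.202)/(2πk) = 0.4088/(2π·0.0126) = 5.163 m·K/W
  R'_phenolic foam = ln(0.542/0.304)/(2πk) = 0.5782/(2π·0.0206) = 4.467 m·K/W
ΣR = 4.798×10^-4 + 5.163 + 4.467 = 9.630 m·K/W
Q' = ΔT/ΣR = (122 °C − 12 °C)/9.630 = 11.4 W/m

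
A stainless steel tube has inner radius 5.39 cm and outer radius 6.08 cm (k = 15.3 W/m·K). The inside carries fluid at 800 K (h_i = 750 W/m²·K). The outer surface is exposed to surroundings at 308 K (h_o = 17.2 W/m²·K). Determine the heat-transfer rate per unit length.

Resistance network (inner→outer):
  R'_conv,in = 1/(2πr h) = 1/(2π·0.0539·750) = 0.003937 m·K/W
  R'_stainless steel = ln(0.0608/0.0539)/(2πk) = 0.1205/(2π·15.3) = 0.001253 m·K/W
  R'_conv,out = 1/(2πr h) = 1/(2π·0.0608·17.2) = 0.1522 m·K/W
ΣR = 0.003937 + 0.001253 + 0.1522 = 0.1574 m·K/W
Q' = ΔT/ΣR = (800 K − 308 K)/0.1574 = 3130 W/m

Q' = 3130 W/m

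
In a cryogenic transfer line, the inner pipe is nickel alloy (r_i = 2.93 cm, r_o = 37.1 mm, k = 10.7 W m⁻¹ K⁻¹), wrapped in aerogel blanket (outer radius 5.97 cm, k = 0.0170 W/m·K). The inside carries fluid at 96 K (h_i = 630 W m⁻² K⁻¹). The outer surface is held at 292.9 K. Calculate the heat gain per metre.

Series thermal resistances, inner to outer:
  R'_conv,in = 1/(2πr h) = 1/(2π·0.0293·630) = 0.008622 m·K/W
  R'_nickel alloy = ln(0.0371/0.0293)/(2πk) = 0.2360/(2π·10.7) = 0.003511 m·K/W
  R'_aerogel blanket = ln(0.0597/0.0371)/(2πk) = 0.4757/(2π·0.0170) = 4.454 m·K/W
ΣR = 0.008622 + 0.003511 + 4.454 = 4.466 m·K/W
Q' = ΔT/ΣR = (96 K − 292.9 K)/4.466 = -44.1 W/m
(Negative Q' ⇒ heat flows inward; heat gain = 44.1 W/m.)

Q' = 44.1 W/m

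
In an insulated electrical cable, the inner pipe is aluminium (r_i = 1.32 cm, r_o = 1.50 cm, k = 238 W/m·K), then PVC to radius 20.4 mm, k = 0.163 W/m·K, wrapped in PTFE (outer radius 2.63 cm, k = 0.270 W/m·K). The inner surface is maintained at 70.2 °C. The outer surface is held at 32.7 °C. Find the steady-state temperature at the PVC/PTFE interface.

T = 45.2 °C

Resistance network (inner→outer):
  R'_aluminium = ln(0.0150/0.0132)/(2πk) = 0.1278/(2π·238) = 8.548×10^-5 m·K/W
  R'_PVC = ln(0.0204/0.0150)/(2πk) = 0.3075/(2π·0.163) = 0.3002 m·K/W
  R'_PTFE = ln(0.0263/0.0204)/(2πk) = 0.2540/(2π·0.270) = 0.1497 m·K/W
ΣR = 8.548×10^-5 + 0.3002 + 0.1497 = 0.4500 m·K/W
Q' = ΔT/ΣR = (70.2 °C − 32.7 °C)/0.4500 = 83.33 W/m
From the inner boundary to the PVC/PTFE interface, ΣR_partial = 0.3003 m·K/W.
T_interface = T_in − Q'·ΣR_partial = 70.2 °C − (83.33)(0.3003) = 45.2 °C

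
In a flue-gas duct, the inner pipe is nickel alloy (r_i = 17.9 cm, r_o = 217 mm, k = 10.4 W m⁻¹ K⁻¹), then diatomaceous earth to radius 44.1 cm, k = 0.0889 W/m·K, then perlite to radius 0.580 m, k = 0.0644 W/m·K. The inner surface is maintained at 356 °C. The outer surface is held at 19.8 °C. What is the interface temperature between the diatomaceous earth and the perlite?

Treat each layer as a resistance in series:
  R'_nickel alloy = ln(0.217/0.179)/(2πk) = 0.1925/(2π·10.4) = 0.002946 m·K/W
  R'_diatomaceous earth = ln(0.441/0.217)/(2πk) = 0.7091/(2π·0.0889) = 1.270 m·K/W
  R'_perlite = ln(0.580/0.441)/(2πk) = 0.2740/(2π·0.0644) = 0.6771 m·K/W
ΣR = 0.002946 + 1.270 + 0.6771 = 1.950 m·K/W
Q' = ΔT/ΣR = (356 °C − 19.8 °C)/1.950 = 172.4 W/m
From the inner boundary to the diatomaceous earth/perlite interface, ΣR_partial = 1.273 m·K/W.
T_interface = T_in − Q'·ΣR_partial = 356 °C − (172.4)(1.273) = 137 °C

T = 137 °C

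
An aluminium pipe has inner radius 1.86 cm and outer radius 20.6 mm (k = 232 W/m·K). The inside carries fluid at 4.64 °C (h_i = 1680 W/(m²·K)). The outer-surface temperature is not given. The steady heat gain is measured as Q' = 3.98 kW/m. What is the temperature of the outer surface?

Series resistances:
  R'_conv,in = 1/(2πr h) = 1/(2π·0.0186·1680) = 0.005093 m·K/W
  R'_aluminium = ln(0.0206/0.0186)/(2πk) = 0.1021/(2π·232) = 7.006×10^-5 m·K/W
ΣR = 0.005163 m·K/W
ΔT = Q'·ΣR = 3980 × 0.005163 = 20.55 K
Heat flows inward, so T_out = T_in + ΔT = 4.64 + 20.55 = 25.2 °C

T_out = 25.2 °C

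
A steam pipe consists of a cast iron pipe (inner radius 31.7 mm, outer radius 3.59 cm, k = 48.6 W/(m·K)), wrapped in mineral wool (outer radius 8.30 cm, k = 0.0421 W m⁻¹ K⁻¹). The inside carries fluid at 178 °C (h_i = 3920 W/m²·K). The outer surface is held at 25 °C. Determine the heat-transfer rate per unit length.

Q' = 48.3 W/m

Resistance network (inner→outer):
  R'_conv,in = 1/(2πr h) = 1/(2π·0.0317·3920) = 0.001281 m·K/W
  R'_cast iron = ln(0.0359/0.0317)/(2πk) = 0.1244/(2π·48.6) = 4.075×10^-4 m·K/W
  R'_mineral wool = ln(0.0830/0.0359)/(2πk) = 0.8381/(2π·0.0421) = 3.168 m·K/W
ΣR = 0.001281 + 4.075×10^-4 + 3.168 = 3.170 m·K/W
Q' = ΔT/ΣR = (178 °C − 25 °C)/3.170 = 48.3 W/m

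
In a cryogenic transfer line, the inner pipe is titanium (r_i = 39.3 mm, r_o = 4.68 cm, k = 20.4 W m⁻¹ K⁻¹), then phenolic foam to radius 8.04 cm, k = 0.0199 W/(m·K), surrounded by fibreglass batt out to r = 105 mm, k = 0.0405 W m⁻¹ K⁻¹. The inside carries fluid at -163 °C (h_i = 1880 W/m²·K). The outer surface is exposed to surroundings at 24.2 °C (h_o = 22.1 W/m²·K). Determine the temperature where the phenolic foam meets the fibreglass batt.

T = -14.2 °C

Resistance network (inner→outer):
  R'_conv,in = 1/(2πr h) = 1/(2π·0.0393·1880) = 0.002154 m·K/W
  R'_titanium = ln(0.0468/0.0393)/(2πk) = 0.1747/(2π·20.4) = 0.001363 m·K/W
  R'_phenolic foam = ln(0.0804/0.0468)/(2πk) = 0.5411/(2π·0.0199) = 4.328 m·K/W
  R'_fibreglass batt = ln(0.105/0.0804)/(2πk) = 0.2669/(2π·0.0405) = 1.049 m·K/W
  R'_conv,out = 1/(2πr h) = 1/(2π·0.105·22.1) = 0.06859 m·K/W
ΣR = 0.002154 + 0.001363 + 4.328 + 1.049 + 0.06859 = 5.449 m·K/W
Q' = ΔT/ΣR = (-163 °C − 24.2 °C)/5.449 = -34.35 W/m
From the inner boundary to the phenolic foam/fibreglass batt interface, ΣR_partial = 4.332 m·K/W.
T_interface = T_in − Q'·ΣR_partial = -163 °C − (-34.35)(4.332) = -14.2 °C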